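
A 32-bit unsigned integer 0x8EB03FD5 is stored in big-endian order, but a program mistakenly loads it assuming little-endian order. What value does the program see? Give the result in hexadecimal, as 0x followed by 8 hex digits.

Stored big-endian, the bytes at ascending addresses are 8E B0 3F D5.
Read back as little-endian, the first byte is least significant, giving 0xD53FB08E.

0xD53FB08E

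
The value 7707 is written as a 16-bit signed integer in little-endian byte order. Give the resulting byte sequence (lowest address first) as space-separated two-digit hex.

7707 in hexadecimal, padded to 16 bits, is 0x1E1B.
Split into bytes (most-significant first): 1E 1B.
Little-endian stores the least-significant byte at the lowest address.
So at ascending addresses the bytes are 1B 1E.

1B 1E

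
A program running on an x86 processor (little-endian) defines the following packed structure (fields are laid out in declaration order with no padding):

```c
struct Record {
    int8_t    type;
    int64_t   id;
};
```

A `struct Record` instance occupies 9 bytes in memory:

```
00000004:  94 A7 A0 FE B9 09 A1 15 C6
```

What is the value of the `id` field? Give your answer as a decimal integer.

-4173252416541646681

`id` follows `type` (1 byte), so it starts at byte offset 1 and occupies 8 bytes.
Bytes at offsets 1..8: A7 A0 FE B9 09 A1 15 C6.
In little-endian order the low byte comes first in memory.
Reassemble most-significant byte first: C6 15 A1 09 B9 FE A0 A7 → 0xC615A109B9FEA0A7.
Top bit is set, so as a signed 64-bit value this is 0xC615A109B9FEA0A7 − 2^64 = -4173252416541646681.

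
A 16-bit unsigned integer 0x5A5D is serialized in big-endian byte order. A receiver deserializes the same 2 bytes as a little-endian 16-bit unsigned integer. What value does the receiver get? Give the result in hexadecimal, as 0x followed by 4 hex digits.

0x5D5A

Stored big-endian, the bytes at ascending addresses are 5A 5D.
Read back as little-endian, the first byte is least significant, giving 0x5D5A.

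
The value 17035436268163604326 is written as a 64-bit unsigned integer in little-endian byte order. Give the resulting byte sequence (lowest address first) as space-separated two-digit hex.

66 9F B2 3D 07 07 6A EC

17035436268163604326 in hexadecimal, padded to 64 bits, is 0xEC6A07073DB29F66.
Split into bytes (most-significant first): EC 6A 07 07 3D B2 9F 66.
Little-endian stores the least-significant byte at the lowest address.
So at ascending addresses the bytes are 66 9F B2 3D 07 07 6A EC.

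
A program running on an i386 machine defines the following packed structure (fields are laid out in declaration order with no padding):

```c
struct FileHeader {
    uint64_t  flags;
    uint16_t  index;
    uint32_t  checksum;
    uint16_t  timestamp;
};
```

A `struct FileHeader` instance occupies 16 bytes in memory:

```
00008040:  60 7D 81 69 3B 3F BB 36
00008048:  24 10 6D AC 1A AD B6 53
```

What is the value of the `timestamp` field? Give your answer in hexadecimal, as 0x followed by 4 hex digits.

0x53B6

`timestamp` follows `flags` (8 B), `index` (2 B), `checksum` (4 B), so it starts at offset 8 + 2 + 4 = 14 and occupies 2 bytes.
Bytes at offsets 14..15: B6 53.
Little-endian stores the least-significant byte at the lowest address.
Reassemble most-significant byte first: 53 B6 → 0x53B6.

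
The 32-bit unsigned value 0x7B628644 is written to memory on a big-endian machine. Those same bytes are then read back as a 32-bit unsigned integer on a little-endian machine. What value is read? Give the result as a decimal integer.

Stored big-endian, the bytes at ascending addresses are 7B 62 86 44.
Read back as little-endian, the first byte is least significant, giving 0x4486627B.
0x4486627B = 1149657723.

1149657723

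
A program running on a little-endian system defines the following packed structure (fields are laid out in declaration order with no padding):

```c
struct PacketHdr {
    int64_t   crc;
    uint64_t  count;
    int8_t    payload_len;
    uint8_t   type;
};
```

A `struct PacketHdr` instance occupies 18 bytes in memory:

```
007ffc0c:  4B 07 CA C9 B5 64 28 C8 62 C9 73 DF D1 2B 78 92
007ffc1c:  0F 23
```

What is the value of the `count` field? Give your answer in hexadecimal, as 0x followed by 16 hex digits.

0x92782BD1DF73C962

`count` follows `crc` (8 bytes), so it starts at byte offset 8 and occupies 8 bytes.
Bytes at offsets 8..15: 62 C9 73 DF D1 2B 78 92.
Little-endian: lowest address holds the least-significant byte.
Reassemble most-significant byte first: 92 78 2B D1 DF 73 C9 62 → 0x92782BD1DF73C962.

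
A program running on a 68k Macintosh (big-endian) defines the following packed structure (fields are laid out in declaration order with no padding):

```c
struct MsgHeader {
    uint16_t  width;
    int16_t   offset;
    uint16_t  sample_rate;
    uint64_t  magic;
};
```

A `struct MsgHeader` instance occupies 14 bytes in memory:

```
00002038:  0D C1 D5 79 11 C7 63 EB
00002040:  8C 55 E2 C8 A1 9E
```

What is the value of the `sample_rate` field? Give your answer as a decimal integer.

4551

`sample_rate` follows `width` (2 B), `offset` (2 B), so it starts at offset 2 + 2 = 4 and occupies 2 bytes.
Bytes at offsets 4..5: 11 C7.
Big-endian stores the most-significant byte at the lowest address.
The bytes are already most-significant first: 0x11C7.
0x11C7 = 4551.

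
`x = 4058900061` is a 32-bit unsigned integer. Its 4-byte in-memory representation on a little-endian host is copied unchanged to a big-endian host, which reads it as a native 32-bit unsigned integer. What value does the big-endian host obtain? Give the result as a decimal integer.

1575415281

4058900061 in 32-bit hexadecimal is 0xF1EDE65D.
Stored little-endian, the bytes at ascending addresses are 5D E6 ED F1.
Read back as big-endian, the last byte is least significant, giving 0x5DE6EDF1.
0x5DE6EDF1 = 1575415281.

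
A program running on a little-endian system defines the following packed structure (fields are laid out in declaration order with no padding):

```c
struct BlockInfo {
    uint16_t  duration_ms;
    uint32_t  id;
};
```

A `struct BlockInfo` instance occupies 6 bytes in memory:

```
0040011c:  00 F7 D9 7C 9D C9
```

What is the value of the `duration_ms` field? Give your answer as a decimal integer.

63232

`duration_ms` is the first field, at byte offset 0, occupying 2 bytes.
Bytes at offsets 0..1: 00 F7.
Little-endian stores the least-significant byte at the lowest address.
Reassemble most-significant byte first: F7 00 → 0xF700.
0xF700 = 63232.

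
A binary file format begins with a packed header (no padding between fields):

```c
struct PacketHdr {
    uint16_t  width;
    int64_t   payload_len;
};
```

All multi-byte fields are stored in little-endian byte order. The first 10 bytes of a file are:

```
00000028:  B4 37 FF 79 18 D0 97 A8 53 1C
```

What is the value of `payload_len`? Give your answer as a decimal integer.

2041160426113759743

`payload_len` follows `width` (2 bytes), so it starts at byte offset 2 and occupies 8 bytes.
Bytes at offsets 2..9: FF 79 18 D0 97 A8 53 1C.
Little-endian: lowest address holds the least-significant byte.
Reassemble most-significant byte first: 1C 53 A8 97 D0 18 79 FF → 0x1C53A897D01879FF.
0x1C53A897D01879FF = 2041160426113759743.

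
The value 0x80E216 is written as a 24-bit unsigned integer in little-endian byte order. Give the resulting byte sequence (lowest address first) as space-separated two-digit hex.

16 E2 80

Split into bytes (most-significant first): 80 E2 16.
Little-endian: lowest address holds the least-significant byte.
So at ascending addresses the bytes are 16 E2 80.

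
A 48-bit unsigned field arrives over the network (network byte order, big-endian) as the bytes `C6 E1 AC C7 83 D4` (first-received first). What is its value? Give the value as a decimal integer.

Big-endian: lowest address holds the most-significant byte.
The bytes are already most-significant first: 0xC6E1ACC783D4.
0xC6E1ACC783D4 = 218672568697812.

218672568697812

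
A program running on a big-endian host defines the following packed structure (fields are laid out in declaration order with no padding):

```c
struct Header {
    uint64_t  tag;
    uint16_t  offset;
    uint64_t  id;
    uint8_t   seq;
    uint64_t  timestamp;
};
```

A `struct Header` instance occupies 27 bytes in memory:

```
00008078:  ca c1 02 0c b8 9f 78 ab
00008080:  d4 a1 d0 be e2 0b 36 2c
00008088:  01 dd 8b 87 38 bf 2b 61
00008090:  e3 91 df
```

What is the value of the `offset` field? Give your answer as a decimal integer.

54433

`offset` follows `tag` (8 bytes), so it starts at byte offset 8 and occupies 2 bytes.
Bytes at offsets 8..9: D4 A1.
In big-endian order the high byte comes first in memory.
The bytes are already most-significant first: 0xD4A1.
0xD4A1 = 54433.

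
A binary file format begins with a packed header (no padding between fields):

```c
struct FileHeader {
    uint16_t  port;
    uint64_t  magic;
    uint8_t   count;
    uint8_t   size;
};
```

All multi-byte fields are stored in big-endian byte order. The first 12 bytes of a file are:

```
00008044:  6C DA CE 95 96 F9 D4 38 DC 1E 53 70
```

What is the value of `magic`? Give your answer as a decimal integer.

`magic` follows `port` (2 bytes), so it starts at byte offset 2 and occupies 8 bytes.
Bytes at offsets 2..9: CE 95 96 F9 D4 38 DC 1E.
In big-endian order the high byte comes first in memory.
The bytes are already most-significant first: 0xCE9596F9D438DC1E.
0xCE9596F9D438DC1E = 14885970143094561822.

14885970143094561822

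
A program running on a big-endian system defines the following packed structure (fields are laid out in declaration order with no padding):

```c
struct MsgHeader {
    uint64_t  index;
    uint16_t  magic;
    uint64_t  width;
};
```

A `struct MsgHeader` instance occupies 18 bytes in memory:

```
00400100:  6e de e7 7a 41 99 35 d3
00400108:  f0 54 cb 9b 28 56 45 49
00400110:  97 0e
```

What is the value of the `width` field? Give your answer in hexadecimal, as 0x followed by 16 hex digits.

`width` follows `index` (8 B), `magic` (2 B), so it starts at offset 8 + 2 = 10 and occupies 8 bytes.
Bytes at offsets 10..17: CB 9B 28 56 45 49 97 0E.
Big-endian: lowest address holds the most-significant byte.
The bytes are already most-significant first: 0xCB9B28564549970E.

0xCB9B28564549970E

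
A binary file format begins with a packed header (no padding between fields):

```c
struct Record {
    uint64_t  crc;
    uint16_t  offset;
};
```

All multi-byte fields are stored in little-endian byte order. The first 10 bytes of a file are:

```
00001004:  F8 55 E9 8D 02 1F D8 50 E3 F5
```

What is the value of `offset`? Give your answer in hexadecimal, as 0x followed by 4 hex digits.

0xF5E3

`offset` follows `crc` (8 bytes), so it starts at byte offset 8 and occupies 2 bytes.
Bytes at offsets 8..9: E3 F5.
In little-endian order the low byte comes first in memory.
Reassemble most-significant byte first: F5 E3 → 0xF5E3.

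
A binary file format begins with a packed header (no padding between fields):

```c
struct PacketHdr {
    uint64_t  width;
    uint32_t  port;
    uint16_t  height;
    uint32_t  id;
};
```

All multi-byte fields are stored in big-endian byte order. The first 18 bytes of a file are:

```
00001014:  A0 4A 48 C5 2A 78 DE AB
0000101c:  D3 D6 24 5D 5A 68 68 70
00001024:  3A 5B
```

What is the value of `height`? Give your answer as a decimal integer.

23144

`height` follows `width` (8 B), `port` (4 B), so it starts at offset 8 + 4 = 12 and occupies 2 bytes.
Bytes at offsets 12..13: 5A 68.
Big-endian stores the most-significant byte at the lowest address.
The bytes are already most-significant first: 0x5A68.
0x5A68 = 23144.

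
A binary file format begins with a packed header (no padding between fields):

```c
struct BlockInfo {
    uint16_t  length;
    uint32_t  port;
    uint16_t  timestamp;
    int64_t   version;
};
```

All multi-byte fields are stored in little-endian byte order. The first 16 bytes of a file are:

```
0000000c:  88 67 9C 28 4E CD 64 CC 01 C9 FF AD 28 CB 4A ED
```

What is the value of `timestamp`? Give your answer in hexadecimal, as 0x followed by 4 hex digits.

0xCC64

`timestamp` follows `length` (2 B), `port` (4 B), so it starts at offset 2 + 4 = 6 and occupies 2 bytes.
Bytes at offsets 6..7: 64 CC.
Little-endian stores the least-significant byte at the lowest address.
Reassemble most-significant byte first: CC 64 → 0xCC64.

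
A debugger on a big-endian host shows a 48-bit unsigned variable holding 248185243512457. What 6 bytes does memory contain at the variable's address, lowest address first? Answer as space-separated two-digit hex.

E1 B9 21 47 2E 89

248185243512457 in hexadecimal, padded to 48 bits, is 0xE1B921472E89.
Split into bytes (most-significant first): E1 B9 21 47 2E 89.
Big-endian stores the most-significant byte at the lowest address.
So the memory order matches the most-significant-first order: E1 B9 21 47 2E 89.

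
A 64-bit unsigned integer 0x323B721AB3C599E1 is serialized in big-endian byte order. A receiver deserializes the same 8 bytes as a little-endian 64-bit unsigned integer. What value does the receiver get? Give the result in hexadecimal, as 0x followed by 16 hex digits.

0xE199C5B31A723B32

Stored big-endian, the bytes at ascending addresses are 32 3B 72 1A B3 C5 99 E1.
Read back as little-endian, the first byte is least significant, giving 0xE199C5B31A723B32.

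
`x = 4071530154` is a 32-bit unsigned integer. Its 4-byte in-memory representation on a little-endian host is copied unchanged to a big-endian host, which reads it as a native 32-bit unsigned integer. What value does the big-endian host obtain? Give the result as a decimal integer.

2862526194

4071530154 in 32-bit hexadecimal is 0xF2AE9EAA.
Stored little-endian, the bytes at ascending addresses are AA 9E AE F2.
Read back as big-endian, the last byte is least significant, giving 0xAA9EAEF2.
0xAA9EAEF2 = 2862526194.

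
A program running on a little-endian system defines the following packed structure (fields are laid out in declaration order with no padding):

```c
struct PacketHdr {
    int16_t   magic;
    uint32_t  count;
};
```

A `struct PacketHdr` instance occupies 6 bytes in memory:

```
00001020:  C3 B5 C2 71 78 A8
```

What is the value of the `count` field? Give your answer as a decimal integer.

2826465730

`count` follows `magic` (2 bytes), so it starts at byte offset 2 and occupies 4 bytes.
Bytes at offsets 2..5: C2 71 78 A8.
Little-endian stores the least-significant byte at the lowest address.
Reassemble most-significant byte first: A8 78 71 C2 → 0xA87871C2.
0xA87871C2 = 2826465730.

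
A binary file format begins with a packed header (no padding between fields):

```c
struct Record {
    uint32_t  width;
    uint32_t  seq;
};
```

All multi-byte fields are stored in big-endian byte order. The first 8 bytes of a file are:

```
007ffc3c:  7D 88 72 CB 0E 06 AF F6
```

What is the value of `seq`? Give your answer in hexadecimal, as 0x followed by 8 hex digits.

0x0E06AFF6

`seq` follows `width` (4 bytes), so it starts at byte offset 4 and occupies 4 bytes.
Bytes at offsets 4..7: 0E 06 AF F6.
Big-endian stores the most-significant byte at the lowest address.
The bytes are already most-significant first: 0x0E06AFF6.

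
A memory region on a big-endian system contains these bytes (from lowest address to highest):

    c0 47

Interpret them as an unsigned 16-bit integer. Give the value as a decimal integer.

Big-endian stores the most-significant byte at the lowest address.
The bytes are already most-significant first: 0xC047.
0xC047 = 49223.

49223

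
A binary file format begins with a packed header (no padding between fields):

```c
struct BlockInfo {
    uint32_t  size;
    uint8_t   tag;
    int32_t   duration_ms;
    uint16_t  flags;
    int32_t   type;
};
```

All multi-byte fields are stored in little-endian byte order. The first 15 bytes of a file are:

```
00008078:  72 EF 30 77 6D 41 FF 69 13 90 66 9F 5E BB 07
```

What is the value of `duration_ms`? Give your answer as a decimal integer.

`duration_ms` follows `size` (4 B), `tag` (1 B), so it starts at offset 4 + 1 = 5 and occupies 4 bytes.
Bytes at offsets 5..8: 41 FF 69 13.
Little-endian: lowest address holds the least-significant byte.
Reassemble most-significant byte first: 13 69 FF 41 → 0x1369FF41.
0x1369FF41 = 325713729.

325713729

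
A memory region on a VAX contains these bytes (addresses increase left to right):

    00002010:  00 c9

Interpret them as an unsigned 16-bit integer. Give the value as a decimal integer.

51456

In little-endian order the low byte comes first in memory.
Reassemble most-significant byte first: C9 00 → 0xC900.
0xC900 = 51456.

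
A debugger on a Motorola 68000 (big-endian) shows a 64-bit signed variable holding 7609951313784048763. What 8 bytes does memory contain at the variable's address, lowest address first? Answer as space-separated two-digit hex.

69 9B FA 66 90 1D 8C 7B

7609951313784048763 in hexadecimal, padded to 64 bits, is 0x699BFA66901D8C7B.
Split into bytes (most-significant first): 69 9B FA 66 90 1D 8C 7B.
Big-endian: lowest address holds the most-significant byte.
So the memory order matches the most-significant-first order: 69 9B FA 66 90 1D 8C 7B.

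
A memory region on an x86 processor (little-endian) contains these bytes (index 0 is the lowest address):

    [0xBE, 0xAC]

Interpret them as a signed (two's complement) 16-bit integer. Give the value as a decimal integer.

In little-endian order the low byte comes first in memory.
Reassemble most-significant byte first: AC BE → 0xACBE.
Top bit is set, so as a signed 16-bit value this is 0xACBE − 2^16 = -21314.

-21314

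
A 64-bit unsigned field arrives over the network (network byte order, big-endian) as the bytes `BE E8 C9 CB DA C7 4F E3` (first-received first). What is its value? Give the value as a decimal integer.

13756466939189219299

Big-endian stores the most-significant byte at the lowest address.
The bytes are already most-significant first: 0xBEE8C9CBDAC74FE3.
0xBEE8C9CBDAC74FE3 = 13756466939189219299.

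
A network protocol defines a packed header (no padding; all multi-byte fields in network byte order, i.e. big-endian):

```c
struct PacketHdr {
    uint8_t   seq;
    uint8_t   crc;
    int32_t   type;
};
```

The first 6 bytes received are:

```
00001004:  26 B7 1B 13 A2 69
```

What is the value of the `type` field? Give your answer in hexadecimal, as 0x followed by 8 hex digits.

`type` follows `seq` (1 B), `crc` (1 B), so it starts at offset 1 + 1 = 2 and occupies 4 bytes.
Bytes at offsets 2..5: 1B 13 A2 69.
Big-endian stores the most-significant byte at the lowest address.
The bytes are already most-significant first: 0x1B13A269.

0x1B13A269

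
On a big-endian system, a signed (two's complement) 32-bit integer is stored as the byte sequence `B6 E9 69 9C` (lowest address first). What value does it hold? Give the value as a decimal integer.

-1226217060

Big-endian: lowest address holds the most-significant byte.
The bytes are already most-significant first: 0xB6E9699C.
Top bit is set, so as a signed 32-bit value this is 0xB6E9699C − 2^32 = -1226217060.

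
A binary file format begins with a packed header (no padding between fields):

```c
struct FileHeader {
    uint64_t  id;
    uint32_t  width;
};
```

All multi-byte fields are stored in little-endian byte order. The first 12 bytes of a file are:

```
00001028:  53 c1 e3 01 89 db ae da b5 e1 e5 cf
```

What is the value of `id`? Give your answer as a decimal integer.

15757773527704650067

`id` is the first field, at byte offset 0, occupying 8 bytes.
Bytes at offsets 0..7: 53 C1 E3 01 89 DB AE DA.
In little-endian order the low byte comes first in memory.
Reassemble most-significant byte first: DA AE DB 89 01 E3 C1 53 → 0xDAAEDB8901E3C153.
0xDAAEDB8901E3C153 = 15757773527704650067.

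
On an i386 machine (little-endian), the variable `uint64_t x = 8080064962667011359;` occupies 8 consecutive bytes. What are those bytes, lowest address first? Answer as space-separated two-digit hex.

1F DD D8 05 46 28 22 70

8080064962667011359 in hexadecimal, padded to 64 bits, is 0x7022284605D8DD1F.
Split into bytes (most-significant first): 70 22 28 46 05 D8 DD 1F.
Little-endian stores the least-significant byte at the lowest address.
So at ascending addresses the bytes are 1F DD D8 05 46 28 22 70.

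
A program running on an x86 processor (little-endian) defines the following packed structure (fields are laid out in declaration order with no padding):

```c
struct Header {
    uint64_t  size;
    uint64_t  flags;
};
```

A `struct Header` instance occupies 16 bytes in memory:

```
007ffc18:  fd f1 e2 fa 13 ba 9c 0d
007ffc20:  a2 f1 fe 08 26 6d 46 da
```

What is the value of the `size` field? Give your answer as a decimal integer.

980863413836247549

`size` is the first field, at byte offset 0, occupying 8 bytes.
Bytes at offsets 0..7: FD F1 E2 FA 13 BA 9C 0D.
In little-endian order the low byte comes first in memory.
Reassemble most-significant byte first: 0D 9C BA 13 FA E2 F1 FD → 0x0D9CBA13FAE2F1FD.
0x0D9CBA13FAE2F1FD = 980863413836247549.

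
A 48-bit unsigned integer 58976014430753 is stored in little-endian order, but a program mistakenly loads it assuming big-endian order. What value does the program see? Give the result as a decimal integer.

58976014430753 in 48-bit hexadecimal is 0x35A36C63F221.
Stored little-endian, the bytes at ascending addresses are 21 F2 63 6C A3 35.
Read back as big-endian, the last byte is least significant, giving 0x21F2636CA335.
0x21F2636CA335 = 37324933866293.

37324933866293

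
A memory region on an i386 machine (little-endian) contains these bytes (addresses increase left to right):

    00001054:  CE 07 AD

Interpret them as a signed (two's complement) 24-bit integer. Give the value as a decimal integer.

-5437490

Little-endian stores the least-significant byte at the lowest address.
Reassemble most-significant byte first: AD 07 CE → 0xAD07CE.
Top bit is set, so as a signed 24-bit value this is 0xAD07CE − 2^24 = -5437490.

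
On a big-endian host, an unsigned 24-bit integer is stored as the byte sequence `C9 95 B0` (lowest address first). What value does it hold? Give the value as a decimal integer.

Big-endian: lowest address holds the most-significant byte.
The bytes are already most-significant first: 0xC995B0.
0xC995B0 = 13211056.

13211056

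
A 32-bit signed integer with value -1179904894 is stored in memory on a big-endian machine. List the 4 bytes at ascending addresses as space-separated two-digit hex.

Two's complement of -1179904894 in 32 bits: 1179904894 = 0x4653EB7E; invert → 0xB9AC1481; add 1 → 0xB9AC1482.
Split into bytes (most-significant first): B9 AC 14 82.
Big-endian stores the most-significant byte at the lowest address.
So the memory order matches the most-significant-first order: B9 AC 14 82.

B9 AC 14 82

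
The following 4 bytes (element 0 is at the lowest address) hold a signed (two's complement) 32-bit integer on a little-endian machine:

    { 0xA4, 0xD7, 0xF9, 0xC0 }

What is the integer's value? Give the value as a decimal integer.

-1057368156

Little-endian: lowest address holds the least-significant byte.
Reassemble most-significant byte first: C0 F9 D7 A4 → 0xC0F9D7A4.
Top bit is set, so as a signed 32-bit value this is 0xC0F9D7A4 − 2^32 = -1057368156.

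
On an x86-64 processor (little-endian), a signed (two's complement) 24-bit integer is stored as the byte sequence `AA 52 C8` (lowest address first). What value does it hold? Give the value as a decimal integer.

-3648854

In little-endian order the low byte comes first in memory.
Reassemble most-significant byte first: C8 52 AA → 0xC852AA.
Top bit is set, so as a signed 24-bit value this is 0xC852AA − 2^24 = -3648854.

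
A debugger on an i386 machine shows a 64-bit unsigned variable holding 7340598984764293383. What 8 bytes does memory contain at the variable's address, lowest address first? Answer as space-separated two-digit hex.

07 01 78 6D E2 0B DF 65

7340598984764293383 in hexadecimal, padded to 64 bits, is 0x65DF0BE26D780107.
Split into bytes (most-significant first): 65 DF 0B E2 6D 78 01 07.
Little-endian: lowest address holds the least-significant byte.
So at ascending addresses the bytes are 07 01 78 6D E2 0B DF 65.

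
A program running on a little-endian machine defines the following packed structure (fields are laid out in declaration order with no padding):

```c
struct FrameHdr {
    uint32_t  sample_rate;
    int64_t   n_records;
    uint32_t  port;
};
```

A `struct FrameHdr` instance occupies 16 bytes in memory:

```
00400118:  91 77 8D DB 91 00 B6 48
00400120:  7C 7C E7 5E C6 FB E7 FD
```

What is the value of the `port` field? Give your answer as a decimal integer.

4259838918

`port` follows `sample_rate` (4 B), `n_records` (8 B), so it starts at offset 4 + 8 = 12 and occupies 4 bytes.
Bytes at offsets 12..15: C6 FB E7 FD.
In little-endian order the low byte comes first in memory.
Reassemble most-significant byte first: FD E7 FB C6 → 0xFDE7FBC6.
0xFDE7FBC6 = 4259838918.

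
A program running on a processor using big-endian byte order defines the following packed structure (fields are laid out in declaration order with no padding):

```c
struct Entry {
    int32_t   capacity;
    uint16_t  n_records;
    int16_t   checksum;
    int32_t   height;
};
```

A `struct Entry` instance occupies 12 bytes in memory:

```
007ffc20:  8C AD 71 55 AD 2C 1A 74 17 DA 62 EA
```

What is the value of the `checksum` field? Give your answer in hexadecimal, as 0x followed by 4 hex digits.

`checksum` follows `capacity` (4 B), `n_records` (2 B), so it starts at offset 4 + 2 = 6 and occupies 2 bytes.
Bytes at offsets 6..7: 1A 74.
Big-endian stores the most-significant byte at the lowest address.
The bytes are already most-significant first: 0x1A74.

0x1A74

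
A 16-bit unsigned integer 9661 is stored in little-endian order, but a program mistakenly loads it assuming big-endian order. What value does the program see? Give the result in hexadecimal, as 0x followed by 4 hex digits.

0xBD25

9661 in 16-bit hexadecimal is 0x25BD.
Stored little-endian, the bytes at ascending addresses are BD 25.
Read back as big-endian, the last byte is least significant, giving 0xBD25.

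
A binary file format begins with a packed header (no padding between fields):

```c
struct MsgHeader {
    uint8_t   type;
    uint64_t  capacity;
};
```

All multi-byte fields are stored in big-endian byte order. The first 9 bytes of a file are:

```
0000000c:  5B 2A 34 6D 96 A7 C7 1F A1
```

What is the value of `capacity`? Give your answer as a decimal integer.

`capacity` follows `type` (1 byte), so it starts at byte offset 1 and occupies 8 bytes.
Bytes at offsets 1..8: 2A 34 6D 96 A7 C7 1F A1.
Big-endian stores the most-significant byte at the lowest address.
The bytes are already most-significant first: 0x2A346D96A7C71FA1.
0x2A346D96A7C71FA1 = 3041176142209294241.

3041176142209294241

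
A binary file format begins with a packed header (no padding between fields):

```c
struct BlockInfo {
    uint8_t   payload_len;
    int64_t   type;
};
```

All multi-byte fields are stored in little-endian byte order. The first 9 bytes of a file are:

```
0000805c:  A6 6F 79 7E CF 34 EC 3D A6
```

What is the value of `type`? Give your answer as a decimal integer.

`type` follows `payload_len` (1 byte), so it starts at byte offset 1 and occupies 8 bytes.
Bytes at offsets 1..8: 6F 79 7E CF 34 EC 3D A6.
Little-endian stores the least-significant byte at the lowest address.
Reassemble most-significant byte first: A6 3D EC 34 CF 7E 79 6F → 0xA63DEC34CF7E796F.
Top bit is set, so as a signed 64-bit value this is 0xA63DEC34CF7E796F − 2^64 = -6467753778270537361.

-6467753778270537361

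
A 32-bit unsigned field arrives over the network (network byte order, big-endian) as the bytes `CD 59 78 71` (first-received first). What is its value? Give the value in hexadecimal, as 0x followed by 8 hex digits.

In big-endian order the high byte comes first in memory.
The bytes are already most-significant first: 0xCD597871.

0xCD597871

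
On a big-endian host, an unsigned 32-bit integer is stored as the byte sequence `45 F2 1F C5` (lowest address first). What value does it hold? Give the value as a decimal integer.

Big-endian stores the most-significant byte at the lowest address.
The bytes are already most-significant first: 0x45F21FC5.
0x45F21FC5 = 1173495749.

1173495749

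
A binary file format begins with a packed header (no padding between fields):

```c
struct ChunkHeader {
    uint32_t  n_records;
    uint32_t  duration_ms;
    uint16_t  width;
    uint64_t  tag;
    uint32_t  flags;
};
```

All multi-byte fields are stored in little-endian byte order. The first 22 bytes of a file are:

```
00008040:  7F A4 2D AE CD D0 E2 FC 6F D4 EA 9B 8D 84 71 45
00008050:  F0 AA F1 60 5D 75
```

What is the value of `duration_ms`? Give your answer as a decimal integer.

4242723021

`duration_ms` follows `n_records` (4 bytes), so it starts at byte offset 4 and occupies 4 bytes.
Bytes at offsets 4..7: CD D0 E2 FC.
Little-endian stores the least-significant byte at the lowest address.
Reassemble most-significant byte first: FC E2 D0 CD → 0xFCE2D0CD.
0xFCE2D0CD = 4242723021.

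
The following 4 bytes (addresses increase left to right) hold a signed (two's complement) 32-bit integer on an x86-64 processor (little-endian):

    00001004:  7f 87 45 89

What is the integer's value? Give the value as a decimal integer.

In little-endian order the low byte comes first in memory.
Reassemble most-significant byte first: 89 45 87 7F → 0x8945877F.
Top bit is set, so as a signed 32-bit value this is 0x8945877F − 2^32 = -1991932033.

-1991932033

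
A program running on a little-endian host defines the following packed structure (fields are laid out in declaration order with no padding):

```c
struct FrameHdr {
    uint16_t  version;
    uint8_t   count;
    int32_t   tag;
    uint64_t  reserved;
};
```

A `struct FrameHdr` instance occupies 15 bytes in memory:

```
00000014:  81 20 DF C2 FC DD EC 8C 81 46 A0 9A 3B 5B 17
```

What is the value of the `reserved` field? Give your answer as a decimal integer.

1683004421052989836

`reserved` follows `version` (2 B), `count` (1 B), `tag` (4 B), so it starts at offset 2 + 1 + 4 = 7 and occupies 8 bytes.
Bytes at offsets 7..14: 8C 81 46 A0 9A 3B 5B 17.
In little-endian order the low byte comes first in memory.
Reassemble most-significant byte first: 17 5B 3B 9A A0 46 81 8C → 0x175B3B9AA046818C.
0x175B3B9AA046818C = 1683004421052989836.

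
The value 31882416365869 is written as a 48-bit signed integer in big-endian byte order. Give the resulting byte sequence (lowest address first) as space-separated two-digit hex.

1C FF 34 1A 21 2D

31882416365869 in hexadecimal, padded to 48 bits, is 0x1CFF341A212D.
Split into bytes (most-significant first): 1C FF 34 1A 21 2D.
Big-endian: lowest address holds the most-significant byte.
So the memory order matches the most-significant-first order: 1C FF 34 1A 21 2D.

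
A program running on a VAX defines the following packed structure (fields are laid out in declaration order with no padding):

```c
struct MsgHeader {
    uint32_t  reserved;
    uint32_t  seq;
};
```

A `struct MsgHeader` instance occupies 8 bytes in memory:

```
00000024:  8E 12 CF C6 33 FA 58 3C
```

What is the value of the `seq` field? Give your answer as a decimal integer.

`seq` follows `reserved` (4 bytes), so it starts at byte offset 4 and occupies 4 bytes.
Bytes at offsets 4..7: 33 FA 58 3C.
Little-endian: lowest address holds the least-significant byte.
Reassemble most-significant byte first: 3C 58 FA 33 → 0x3C58FA33.
0x3C58FA33 = 1012464179.

1012464179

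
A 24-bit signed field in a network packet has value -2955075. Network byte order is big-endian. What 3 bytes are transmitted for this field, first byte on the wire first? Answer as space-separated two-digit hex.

D2 E8 BD

Two's complement of -2955075 in 24 bits: 2955075 = 0x2D1743; invert → 0xD2E8BC; add 1 → 0xD2E8BD.
Split into bytes (most-significant first): D2 E8 BD.
Big-endian stores the most-significant byte at the lowest address.
So the memory order matches the most-significant-first order: D2 E8 BD.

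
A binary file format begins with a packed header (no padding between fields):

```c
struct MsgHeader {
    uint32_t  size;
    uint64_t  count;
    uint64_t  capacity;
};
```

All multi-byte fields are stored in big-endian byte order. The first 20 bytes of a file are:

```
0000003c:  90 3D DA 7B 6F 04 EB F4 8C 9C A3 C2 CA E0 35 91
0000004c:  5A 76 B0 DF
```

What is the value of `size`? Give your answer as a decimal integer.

`size` is the first field, at byte offset 0, occupying 4 bytes.
Bytes at offsets 0..3: 90 3D DA 7B.
Big-endian: lowest address holds the most-significant byte.
The bytes are already most-significant first: 0x903DDA7B.
0x903DDA7B = 2419972731.

2419972731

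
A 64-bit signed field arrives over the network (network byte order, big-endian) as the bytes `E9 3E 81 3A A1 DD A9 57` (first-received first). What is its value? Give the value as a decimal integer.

Big-endian: lowest address holds the most-significant byte.
The bytes are already most-significant first: 0xE93E813AA1DDA957.
Top bit is set, so as a signed 64-bit value this is 0xE93E813AA1DDA957 − 2^64 = -1639731125492537001.

-1639731125492537001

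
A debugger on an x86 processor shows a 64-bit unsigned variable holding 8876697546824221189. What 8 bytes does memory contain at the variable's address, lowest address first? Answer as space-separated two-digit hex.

8876697546824221189 in hexadecimal, padded to 64 bits, is 0x7B305D63590A0205.
Split into bytes (most-significant first): 7B 30 5D 63 59 0A 02 05.
In little-endian order the low byte comes first in memory.
So at ascending addresses the bytes are 05 02 0A 59 63 5D 30 7B.

05 02 0A 59 63 5D 30 7B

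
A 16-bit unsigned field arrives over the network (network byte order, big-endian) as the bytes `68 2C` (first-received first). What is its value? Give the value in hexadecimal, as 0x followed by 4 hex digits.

Big-endian stores the most-significant byte at the lowest address.
The bytes are already most-significant first: 0x682C.

0x682C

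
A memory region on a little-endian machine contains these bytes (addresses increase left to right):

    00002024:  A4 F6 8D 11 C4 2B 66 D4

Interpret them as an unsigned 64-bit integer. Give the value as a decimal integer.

15304968504773310116

In little-endian order the low byte comes first in memory.
Reassemble most-significant byte first: D4 66 2B C4 11 8D F6 A4 → 0xD4662BC4118DF6A4.
0xD4662BC4118DF6A4 = 15304968504773310116.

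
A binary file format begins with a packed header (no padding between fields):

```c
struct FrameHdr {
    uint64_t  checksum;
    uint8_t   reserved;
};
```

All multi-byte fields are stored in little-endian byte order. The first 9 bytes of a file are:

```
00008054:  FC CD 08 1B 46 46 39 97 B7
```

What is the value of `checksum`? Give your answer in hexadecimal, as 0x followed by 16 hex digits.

0x973946461B08CDFC

`checksum` is the first field, at byte offset 0, occupying 8 bytes.
Bytes at offsets 0..7: FC CD 08 1B 46 46 39 97.
Little-endian: lowest address holds the least-significant byte.
Reassemble most-significant byte first: 97 39 46 46 1B 08 CD FC → 0x973946461B08CDFC.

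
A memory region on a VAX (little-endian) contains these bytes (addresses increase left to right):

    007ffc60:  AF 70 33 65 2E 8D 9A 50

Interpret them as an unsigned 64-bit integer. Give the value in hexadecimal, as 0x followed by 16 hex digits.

0x509A8D2E653370AF

Little-endian stores the least-significant byte at the lowest address.
Reassemble most-significant byte first: 50 9A 8D 2E 65 33 70 AF → 0x509A8D2E653370AF.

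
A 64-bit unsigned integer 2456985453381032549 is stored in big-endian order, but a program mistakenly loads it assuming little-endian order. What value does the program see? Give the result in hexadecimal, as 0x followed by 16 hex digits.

0x651A148F40F71822

2456985453381032549 in 64-bit hexadecimal is 0x2218F7408F141A65.
Stored big-endian, the bytes at ascending addresses are 22 18 F7 40 8F 14 1A 65.
Read back as little-endian, the first byte is least significant, giving 0x651A148F40F71822.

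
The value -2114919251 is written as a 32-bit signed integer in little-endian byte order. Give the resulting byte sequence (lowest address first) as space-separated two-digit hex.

Two's complement of -2114919251 in 32 bits: 2114919251 = 0x7E0F1B53; invert → 0x81F0E4AC; add 1 → 0x81F0E4AD.
Split into bytes (most-significant first): 81 F0 E4 AD.
Little-endian: lowest address holds the least-significant byte.
So at ascending addresses the bytes are AD E4 F0 81.

AD E4 F0 81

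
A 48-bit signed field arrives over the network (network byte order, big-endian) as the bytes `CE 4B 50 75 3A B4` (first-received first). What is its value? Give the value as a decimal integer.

-54652108981580

In big-endian order the high byte comes first in memory.
The bytes are already most-significant first: 0xCE4B50753AB4.
Top bit is set, so as a signed 48-bit value this is 0xCE4B50753AB4 − 2^48 = -54652108981580.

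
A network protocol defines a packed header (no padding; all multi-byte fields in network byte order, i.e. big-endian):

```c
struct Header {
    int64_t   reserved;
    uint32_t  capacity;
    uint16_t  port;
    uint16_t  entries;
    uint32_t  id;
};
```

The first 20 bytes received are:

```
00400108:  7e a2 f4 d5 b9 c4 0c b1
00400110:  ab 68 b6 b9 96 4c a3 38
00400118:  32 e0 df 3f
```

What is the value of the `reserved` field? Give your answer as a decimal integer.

`reserved` is the first field, at byte offset 0, occupying 8 bytes.
Bytes at offsets 0..7: 7E A2 F4 D5 B9 C4 0C B1.
Big-endian: lowest address holds the most-significant byte.
The bytes are already most-significant first: 0x7EA2F4D5B9C40CB1.
0x7EA2F4D5B9C40CB1 = 9125124993787890865.

9125124993787890865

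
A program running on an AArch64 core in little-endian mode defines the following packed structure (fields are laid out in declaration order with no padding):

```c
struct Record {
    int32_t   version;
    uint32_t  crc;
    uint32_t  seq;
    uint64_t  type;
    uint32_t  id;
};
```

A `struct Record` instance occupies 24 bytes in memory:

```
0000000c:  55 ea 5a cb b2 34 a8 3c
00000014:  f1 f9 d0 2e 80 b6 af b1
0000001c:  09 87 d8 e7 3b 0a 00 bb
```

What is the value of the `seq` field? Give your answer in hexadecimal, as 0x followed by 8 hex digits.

0x2ED0F9F1

`seq` follows `version` (4 B), `crc` (4 B), so it starts at offset 4 + 4 = 8 and occupies 4 bytes.
Bytes at offsets 8..11: F1 F9 D0 2E.
In little-endian order the low byte comes first in memory.
Reassemble most-significant byte first: 2E D0 F9 F1 → 0x2ED0F9F1.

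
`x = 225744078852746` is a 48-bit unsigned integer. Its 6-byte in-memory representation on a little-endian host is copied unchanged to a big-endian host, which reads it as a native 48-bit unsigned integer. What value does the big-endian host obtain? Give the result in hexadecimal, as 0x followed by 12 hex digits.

225744078852746 in 48-bit hexadecimal is 0xCD5023A1528A.
Stored little-endian, the bytes at ascending addresses are 8A 52 A1 23 50 CD.
Read back as big-endian, the last byte is least significant, giving 0x8A52A12350CD.

0x8A52A12350CD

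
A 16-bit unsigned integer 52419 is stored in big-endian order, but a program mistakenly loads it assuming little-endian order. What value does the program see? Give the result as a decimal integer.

52419 in 16-bit hexadecimal is 0xCCC3.
Stored big-endian, the bytes at ascending addresses are CC C3.
Read back as little-endian, the first byte is least significant, giving 0xC3CC.
0xC3CC = 50124.

50124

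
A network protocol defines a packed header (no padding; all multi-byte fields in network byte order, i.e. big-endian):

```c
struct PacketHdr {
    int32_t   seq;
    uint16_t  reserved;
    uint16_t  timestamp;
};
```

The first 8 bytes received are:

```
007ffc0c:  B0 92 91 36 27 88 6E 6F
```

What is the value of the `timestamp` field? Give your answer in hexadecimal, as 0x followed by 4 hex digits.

0x6E6F

`timestamp` follows `seq` (4 B), `reserved` (2 B), so it starts at offset 4 + 2 = 6 and occupies 2 bytes.
Bytes at offsets 6..7: 6E 6F.
In big-endian order the high byte comes first in memory.
The bytes are already most-significant first: 0x6E6F.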